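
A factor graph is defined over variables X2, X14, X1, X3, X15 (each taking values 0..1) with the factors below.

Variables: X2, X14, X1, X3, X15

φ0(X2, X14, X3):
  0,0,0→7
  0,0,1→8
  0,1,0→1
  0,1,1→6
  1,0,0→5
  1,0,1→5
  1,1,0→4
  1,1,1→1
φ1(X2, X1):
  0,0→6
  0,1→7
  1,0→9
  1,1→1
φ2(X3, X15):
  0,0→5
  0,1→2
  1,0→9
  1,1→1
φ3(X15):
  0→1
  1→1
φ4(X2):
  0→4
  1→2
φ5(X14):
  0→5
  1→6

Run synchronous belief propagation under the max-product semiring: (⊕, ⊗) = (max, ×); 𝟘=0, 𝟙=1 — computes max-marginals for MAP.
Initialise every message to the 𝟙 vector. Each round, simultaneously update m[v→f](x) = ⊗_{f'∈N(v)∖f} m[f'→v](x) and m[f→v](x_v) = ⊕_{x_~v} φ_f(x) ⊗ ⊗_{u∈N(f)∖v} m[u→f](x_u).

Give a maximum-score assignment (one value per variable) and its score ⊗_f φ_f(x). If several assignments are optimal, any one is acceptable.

assignment: (X2=0, X14=0, X1=1, X3=1, X15=0); score = 10080

init: all messages = 𝟙 over 2 values
r1 m[φ0→X2] = [8, 5]
r1 m[φ0→X14] = [8, 6]
r1 m[φ0→X3] = [7, 8]
r1 m[φ1→X2] = [7, 9]
r1 m[φ1→X1] = [9, 7]
r1 m[φ2→X3] = [5, 9]
r1 m[φ2→X15] = [9, 2]
r1 m[φ3→X15] = [1, 1]
r1 m[φ4→X2] = [4, 2]
r1 m[φ5→X14] = [5, 6]
r1 m[X2→φ0] = [1, 1]
r1 m[X2→φ1] = [1, 1]
r1 m[X2→φ4] = [1, 1]
r1 m[X14→φ0] = [1, 1]
r1 m[X14→φ5] = [1, 1]
r1 m[X1→φ1] = [1, 1]
r1 m[X3→φ0] = [1, 1]
r1 m[X3→φ2] = [1, 1]
r1 m[X15→φ2] = [1, 1]
r1 m[X15→φ3] = [1, 1]
r2 m[φ0→X2] = [8, 5]
r2 m[φ0→X14] = [8, 6]
r2 m[φ0→X3] = [7, 8]
r2 m[φ1→X2] = [7, 9]
r2 m[φ1→X1] = [9, 7]
r2 m[φ2→X3] = [5, 9]
r2 m[φ2→X15] = [9, 2]
r2 m[φ3→X15] = [1, 1]
r2 m[φ4→X2] = [4, 2]
r2 m[φ5→X14] = [5, 6]
r2 m[X2→φ0] = [28, 18]
r2 m[X2→φ1] = [32, 10]
r2 m[X2→φ4] = [56, 45]
r2 m[X14→φ0] = [5, 6]
r2 m[X14→φ5] = [8, 6]
r2 m[X1→φ1] = [1, 1]
r2 m[X3→φ0] = [5, 9]
r2 m[X3→φ2] = [7, 8]
r2 m[X15→φ2] = [1, 1]
r2 m[X15→φ3] = [9, 2]
r3 m[φ0→X2] = [360, 225]
r3 m[φ0→X14] = [2016, 1512]
r3 m[φ0→X3] = [980, 1120]
r3 m[φ1→X2] = [7, 9]
r3 m[φ1→X1] = [192, 224]
r3 m[φ2→X3] = [5, 9]
r3 m[φ2→X15] = [72, 14]
r3 m[φ3→X15] = [1, 1]
r3 m[φ4→X2] = [4, 2]
r3 m[φ5→X14] = [5, 6]
r3 m[X2→φ0] = [28, 18]
r3 m[X2→φ1] = [32, 10]
r3 m[X2→φ4] = [56, 45]
r3 m[X14→φ0] = [5, 6]
r3 m[X14→φ5] = [8, 6]
r3 m[X1→φ1] = [1, 1]
r3 m[X3→φ0] = [5, 9]
r3 m[X3→φ2] = [7, 8]
r3 m[X15→φ2] = [1, 1]
r3 m[X15→φ3] = [9, 2]
r4 m[φ0→X2] = [360, 225]
r4 m[φ0→X14] = [2016, 1512]
r4 m[φ0→X3] = [980, 1120]
r4 m[φ1→X2] = [7, 9]
r4 m[φ1→X1] = [192, 224]
r4 m[φ2→X3] = [5, 9]
r4 m[φ2→X15] = [72, 14]
r4 m[φ3→X15] = [1, 1]
r4 m[φ4→X2] = [4, 2]
r4 m[φ5→X14] = [5, 6]
r4 m[X2→φ0] = [28, 18]
r4 m[X2→φ1] = [1440, 450]
r4 m[X2→φ4] = [2520, 2025]
r4 m[X14→φ0] = [5, 6]
r4 m[X14→φ5] = [2016, 1512]
r4 m[X1→φ1] = [1, 1]
r4 m[X3→φ0] = [5, 9]
r4 m[X3→φ2] = [980, 1120]
r4 m[X15→φ2] = [1, 1]
r4 m[X15→φ3] = [72, 14]
r5 m[φ0→X2] = [360, 225]
r5 m[φ0→X14] = [2016, 1512]
r5 m[φ0→X3] = [980, 1120]
r5 m[φ1→X2] = [7, 9]
r5 m[φ1→X1] = [8640, 10080]
r5 m[φ2→X3] = [5, 9]
r5 m[φ2→X15] = [10080, 1960]
r5 m[φ3→X15] = [1, 1]
r5 m[φ4→X2] = [4, 2]
r5 m[φ5→X14] = [5, 6]
r5 m[X2→φ0] = [28, 18]
r5 m[X2→φ1] = [1440, 450]
r5 m[X2→φ4] = [2520, 2025]
r5 m[X14→φ0] = [5, 6]
r5 m[X14→φ5] = [2016, 1512]
r5 m[X1→φ1] = [1, 1]
r5 m[X3→φ0] = [5, 9]
r5 m[X3→φ2] = [980, 1120]
r5 m[X15→φ2] = [1, 1]
r5 m[X15→φ3] = [72, 14]
r6 m[φ0→X2] = [360, 225]
r6 m[φ0→X14] = [2016, 1512]
r6 m[φ0→X3] = [980, 1120]
r6 m[φ1→X2] = [7, 9]
r6 m[φ1→X1] = [8640, 10080]
r6 m[φ2→X3] = [5, 9]
r6 m[φ2→X15] = [10080, 1960]
r6 m[φ3→X15] = [1, 1]
r6 m[φ4→X2] = [4, 2]
r6 m[φ5→X14] = [5, 6]
r6 m[X2→φ0] = [28, 18]
r6 m[X2→φ1] = [1440, 450]
r6 m[X2→φ4] = [2520, 2025]
r6 m[X14→φ0] = [5, 6]
r6 m[X14→φ5] = [2016, 1512]
r6 m[X1→φ1] = [1, 1]
r6 m[X3→φ0] = [5, 9]
r6 m[X3→φ2] = [980, 1120]
r6 m[X15→φ2] = [1, 1]
r6 m[X15→φ3] = [10080, 1960]
r7 m[φ0→X2] = [360, 225]
r7 m[φ0→X14] = [2016, 1512]
r7 m[φ0→X3] = [980, 1120]
r7 m[φ1→X2] = [7, 9]
r7 m[φ1→X1] = [8640, 10080]
r7 m[φ2→X3] = [5, 9]
r7 m[φ2→X15] = [10080, 1960]
r7 m[φ3→X15] = [1, 1]
r7 m[φ4→X2] = [4, 2]
r7 m[φ5→X14] = [5, 6]
r7 m[X2→φ0] = [28, 18]
r7 m[X2→φ1] = [1440, 450]
r7 m[X2→φ4] = [2520, 2025]
r7 m[X14→φ0] = [5, 6]
r7 m[X14→φ5] = [2016, 1512]
r7 m[X1→φ1] = [1, 1]
r7 m[X3→φ0] = [5, 9]
r7 m[X3→φ2] = [980, 1120]
r7 m[X15→φ2] = [1, 1]
r7 m[X15→φ3] = [10080, 1960]
fixed point reached at round 7
traceback from X2: (X2=0, X14=0, X1=1, X3=1, X15=0), score=10080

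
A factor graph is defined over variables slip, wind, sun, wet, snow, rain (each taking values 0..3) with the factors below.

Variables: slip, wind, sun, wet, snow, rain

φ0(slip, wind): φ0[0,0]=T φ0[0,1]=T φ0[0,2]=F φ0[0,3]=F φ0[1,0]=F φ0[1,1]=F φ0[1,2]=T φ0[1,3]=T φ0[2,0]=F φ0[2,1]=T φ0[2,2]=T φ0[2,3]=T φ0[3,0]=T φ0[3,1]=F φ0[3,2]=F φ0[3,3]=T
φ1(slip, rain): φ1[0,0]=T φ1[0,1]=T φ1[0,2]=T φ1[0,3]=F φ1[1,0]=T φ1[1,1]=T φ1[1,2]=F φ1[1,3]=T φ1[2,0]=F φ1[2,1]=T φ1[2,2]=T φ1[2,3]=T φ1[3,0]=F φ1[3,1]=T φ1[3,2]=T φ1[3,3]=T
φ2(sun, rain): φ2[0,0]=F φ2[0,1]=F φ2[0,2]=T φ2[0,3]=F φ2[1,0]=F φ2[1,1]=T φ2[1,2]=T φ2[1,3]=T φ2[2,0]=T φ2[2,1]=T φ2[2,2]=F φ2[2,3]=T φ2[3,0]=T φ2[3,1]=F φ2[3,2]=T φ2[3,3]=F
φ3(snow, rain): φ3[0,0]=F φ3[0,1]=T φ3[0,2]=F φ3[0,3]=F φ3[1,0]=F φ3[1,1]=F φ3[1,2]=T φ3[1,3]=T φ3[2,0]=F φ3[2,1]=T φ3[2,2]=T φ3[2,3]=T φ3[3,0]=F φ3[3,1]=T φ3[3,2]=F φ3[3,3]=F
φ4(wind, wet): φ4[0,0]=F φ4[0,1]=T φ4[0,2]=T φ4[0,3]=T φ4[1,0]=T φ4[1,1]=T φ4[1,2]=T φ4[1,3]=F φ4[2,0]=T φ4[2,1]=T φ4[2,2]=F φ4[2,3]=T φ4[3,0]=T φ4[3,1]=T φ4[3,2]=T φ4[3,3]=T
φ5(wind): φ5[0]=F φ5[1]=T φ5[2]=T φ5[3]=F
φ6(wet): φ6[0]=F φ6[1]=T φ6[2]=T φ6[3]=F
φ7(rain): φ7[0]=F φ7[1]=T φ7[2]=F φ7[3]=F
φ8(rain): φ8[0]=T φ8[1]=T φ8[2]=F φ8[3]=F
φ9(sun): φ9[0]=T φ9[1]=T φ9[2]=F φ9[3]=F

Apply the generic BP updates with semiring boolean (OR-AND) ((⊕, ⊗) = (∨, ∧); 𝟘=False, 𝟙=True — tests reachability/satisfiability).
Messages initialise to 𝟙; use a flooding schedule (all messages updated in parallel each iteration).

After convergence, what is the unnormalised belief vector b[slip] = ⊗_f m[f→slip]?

b[slip] = [T, T, T, F]

init: all messages = 𝟙 over 4 values
r1 m[φ0→slip] = [T, T, T, T]
r1 m[φ0→wind] = [T, T, T, T]
r1 m[φ1→slip] = [T, T, T, T]
r1 m[φ1→rain] = [T, T, T, T]
r1 m[φ2→sun] = [T, T, T, T]
r1 m[φ2→rain] = [T, T, T, T]
r1 m[φ3→snow] = [T, T, T, T]
r1 m[φ3→rain] = [F, T, T, T]
r1 m[φ4→wind] = [T, T, T, T]
r1 m[φ4→wet] = [T, T, T, T]
r1 m[φ5→wind] = [F, T, T, F]
r1 m[φ6→wet] = [F, T, T, F]
r1 m[φ7→rain] = [F, T, F, F]
r1 m[φ8→rain] = [T, T, F, F]
r1 m[φ9→sun] = [T, T, F, F]
r1 m[slip→φ0] = [T, T, T, T]
r1 m[slip→φ1] = [T, T, T, T]
r1 m[wind→φ0] = [T, T, T, T]
r1 m[wind→φ4] = [T, T, T, T]
r1 m[wind→φ5] = [T, T, T, T]
r1 m[sun→φ2] = [T, T, T, T]
r1 m[sun→φ9] = [T, T, T, T]
r1 m[wet→φ4] = [T, T, T, T]
r1 m[wet→φ6] = [T, T, T, T]
r1 m[snow→φ3] = [T, T, T, T]
r1 m[rain→φ1] = [T, T, T, T]
r1 m[rain→φ2] = [T, T, T, T]
r1 m[rain→φ3] = [T, T, T, T]
r1 m[rain→φ7] = [T, T, T, T]
r1 m[rain→φ8] = [T, T, T, T]
r2 m[φ0→slip] = [T, T, T, T]
r2 m[φ0→wind] = [T, T, T, T]
r2 m[φ1→slip] = [T, T, T, T]
r2 m[φ1→rain] = [T, T, T, T]
r2 m[φ2→sun] = [T, T, T, T]
r2 m[φ2→rain] = [T, T, T, T]
r2 m[φ3→snow] = [T, T, T, T]
r2 m[φ3→rain] = [F, T, T, T]
r2 m[φ4→wind] = [T, T, T, T]
r2 m[φ4→wet] = [T, T, T, T]
r2 m[φ5→wind] = [F, T, T, F]
r2 m[φ6→wet] = [F, T, T, F]
r2 m[φ7→rain] = [F, T, F, F]
r2 m[φ8→rain] = [T, T, F, F]
r2 m[φ9→sun] = [T, T, F, F]
r2 m[slip→φ0] = [T, T, T, T]
r2 m[slip→φ1] = [T, T, T, T]
r2 m[wind→φ0] = [F, T, T, F]
r2 m[wind→φ4] = [F, T, T, F]
r2 m[wind→φ5] = [T, T, T, T]
r2 m[sun→φ2] = [T, T, F, F]
r2 m[sun→φ9] = [T, T, T, T]
r2 m[wet→φ4] = [F, T, T, F]
r2 m[wet→φ6] = [T, T, T, T]
r2 m[snow→φ3] = [T, T, T, T]
r2 m[rain→φ1] = [F, T, F, F]
r2 m[rain→φ2] = [F, T, F, F]
r2 m[rain→φ3] = [F, T, F, F]
r2 m[rain→φ7] = [F, T, F, F]
r2 m[rain→φ8] = [F, T, F, F]
r3 m[φ0→slip] = [T, T, T, F]
r3 m[φ0→wind] = [T, T, T, T]
r3 m[φ1→slip] = [T, T, T, T]
r3 m[φ1→rain] = [T, T, T, T]
r3 m[φ2→sun] = [F, T, T, F]
r3 m[φ2→rain] = [F, T, T, T]
r3 m[φ3→snow] = [T, F, T, T]
r3 m[φ3→rain] = [F, T, T, T]
r3 m[φ4→wind] = [T, T, T, T]
r3 m[φ4→wet] = [T, T, T, T]
r3 m[φ5→wind] = [F, T, T, F]
r3 m[φ6→wet] = [F, T, T, F]
r3 m[φ7→rain] = [F, T, F, F]
r3 m[φ8→rain] = [T, T, F, F]
r3 m[φ9→sun] = [T, T, F, F]
r3 m[slip→φ0] = [T, T, T, T]
r3 m[slip→φ1] = [T, T, T, T]
r3 m[wind→φ0] = [F, T, T, F]
r3 m[wind→φ4] = [F, T, T, F]
r3 m[wind→φ5] = [T, T, T, T]
r3 m[sun→φ2] = [T, T, F, F]
r3 m[sun→φ9] = [T, T, T, T]
r3 m[wet→φ4] = [F, T, T, F]
r3 m[wet→φ6] = [T, T, T, T]
r3 m[snow→φ3] = [T, T, T, T]
r3 m[rain→φ1] = [F, T, F, F]
r3 m[rain→φ2] = [F, T, F, F]
r3 m[rain→φ3] = [F, T, F, F]
r3 m[rain→φ7] = [F, T, F, F]
r3 m[rain→φ8] = [F, T, F, F]
r4 m[φ0→slip] = [T, T, T, F]
r4 m[φ0→wind] = [T, T, T, T]
r4 m[φ1→slip] = [T, T, T, T]
r4 m[φ1→rain] = [T, T, T, T]
r4 m[φ2→sun] = [F, T, T, F]
r4 m[φ2→rain] = [F, T, T, T]
r4 m[φ3→snow] = [T, F, T, T]
r4 m[φ3→rain] = [F, T, T, T]
r4 m[φ4→wind] = [T, T, T, T]
r4 m[φ4→wet] = [T, T, T, T]
r4 m[φ5→wind] = [F, T, T, F]
r4 m[φ6→wet] = [F, T, T, F]
r4 m[φ7→rain] = [F, T, F, F]
r4 m[φ8→rain] = [T, T, F, F]
r4 m[φ9→sun] = [T, T, F, F]
r4 m[slip→φ0] = [T, T, T, T]
r4 m[slip→φ1] = [T, T, T, F]
r4 m[wind→φ0] = [F, T, T, F]
r4 m[wind→φ4] = [F, T, T, F]
r4 m[wind→φ5] = [T, T, T, T]
r4 m[sun→φ2] = [T, T, F, F]
r4 m[sun→φ9] = [F, T, T, F]
r4 m[wet→φ4] = [F, T, T, F]
r4 m[wet→φ6] = [T, T, T, T]
r4 m[snow→φ3] = [T, T, T, T]
r4 m[rain→φ1] = [F, T, F, F]
r4 m[rain→φ2] = [F, T, F, F]
r4 m[rain→φ3] = [F, T, F, F]
r4 m[rain→φ7] = [F, T, F, F]
r4 m[rain→φ8] = [F, T, F, F]
r5 m[φ0→slip] = [T, T, T, F]
r5 m[φ0→wind] = [T, T, T, T]
r5 m[φ1→slip] = [T, T, T, T]
r5 m[φ1→rain] = [T, T, T, T]
r5 m[φ2→sun] = [F, T, T, F]
r5 m[φ2→rain] = [F, T, T, T]
r5 m[φ3→snow] = [T, F, T, T]
r5 m[φ3→rain] = [F, T, T, T]
r5 m[φ4→wind] = [T, T, T, T]
r5 m[φ4→wet] = [T, T, T, T]
r5 m[φ5→wind] = [F, T, T, F]
r5 m[φ6→wet] = [F, T, T, F]
r5 m[φ7→rain] = [F, T, F, F]
r5 m[φ8→rain] = [T, T, F, F]
r5 m[φ9→sun] = [T, T, F, F]
r5 m[slip→φ0] = [T, T, T, T]
r5 m[slip→φ1] = [T, T, T, F]
r5 m[wind→φ0] = [F, T, T, F]
r5 m[wind→φ4] = [F, T, T, F]
r5 m[wind→φ5] = [T, T, T, T]
r5 m[sun→φ2] = [T, T, F, F]
r5 m[sun→φ9] = [F, T, T, F]
r5 m[wet→φ4] = [F, T, T, F]
r5 m[wet→φ6] = [T, T, T, T]
r5 m[snow→φ3] = [T, T, T, T]
r5 m[rain→φ1] = [F, T, F, F]
r5 m[rain→φ2] = [F, T, F, F]
r5 m[rain→φ3] = [F, T, F, F]
r5 m[rain→φ7] = [F, T, F, F]
r5 m[rain→φ8] = [F, T, F, F]
fixed point reached at round 5
b[slip] = ⊗ incoming = [T, T, T, F]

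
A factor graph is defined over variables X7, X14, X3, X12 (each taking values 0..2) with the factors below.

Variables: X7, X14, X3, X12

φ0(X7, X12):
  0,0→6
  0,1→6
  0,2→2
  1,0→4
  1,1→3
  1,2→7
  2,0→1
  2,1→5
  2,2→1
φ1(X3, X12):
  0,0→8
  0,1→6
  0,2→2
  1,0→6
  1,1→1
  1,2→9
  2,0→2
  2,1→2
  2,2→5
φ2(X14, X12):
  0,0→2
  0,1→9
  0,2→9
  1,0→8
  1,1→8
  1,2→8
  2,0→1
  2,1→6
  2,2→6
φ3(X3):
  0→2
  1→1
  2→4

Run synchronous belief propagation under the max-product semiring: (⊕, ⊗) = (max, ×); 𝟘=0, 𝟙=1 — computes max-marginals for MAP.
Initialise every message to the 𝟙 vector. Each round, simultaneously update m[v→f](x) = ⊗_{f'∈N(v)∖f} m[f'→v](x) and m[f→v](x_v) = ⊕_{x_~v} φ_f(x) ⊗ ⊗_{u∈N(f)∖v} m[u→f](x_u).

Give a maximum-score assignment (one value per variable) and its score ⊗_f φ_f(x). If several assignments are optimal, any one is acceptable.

assignment: (X7=1, X14=0, X3=2, X12=2); score = 1260

init: all messages = 𝟙 over 3 values
r1 m[φ0→X7] = [6, 7, 5]
r1 m[φ0→X12] = [6, 6, 7]
r1 m[φ1→X3] = [8, 9, 5]
r1 m[φ1→X12] = [8, 6, 9]
r1 m[φ2→X14] = [9, 8, 6]
r1 m[φ2→X12] = [8, 9, 9]
r1 m[φ3→X3] = [2, 1, 4]
r1 m[X7→φ0] = [1, 1, 1]
r1 m[X14→φ2] = [1, 1, 1]
r1 m[X3→φ1] = [1, 1, 1]
r1 m[X3→φ3] = [1, 1, 1]
r1 m[X12→φ0] = [1, 1, 1]
r1 m[X12→φ1] = [1, 1, 1]
r1 m[X12→φ2] = [1, 1, 1]
r2 m[φ0→X7] = [6, 7, 5]
r2 m[φ0→X12] = [6, 6, 7]
r2 m[φ1→X3] = [8, 9, 5]
r2 m[φ1→X12] = [8, 6, 9]
r2 m[φ2→X14] = [9, 8, 6]
r2 m[φ2→X12] = [8, 9, 9]
r2 m[φ3→X3] = [2, 1, 4]
r2 m[X7→φ0] = [1, 1, 1]
r2 m[X14→φ2] = [1, 1, 1]
r2 m[X3→φ1] = [2, 1, 4]
r2 m[X3→φ3] = [8, 9, 5]
r2 m[X12→φ0] = [64, 54, 81]
r2 m[X12→φ1] = [48, 54, 63]
r2 m[X12→φ2] = [48, 36, 63]
r3 m[φ0→X7] = [384, 567, 270]
r3 m[φ0→X12] = [6, 6, 7]
r3 m[φ1→X3] = [384, 567, 315]
r3 m[φ1→X12] = [16, 12, 20]
r3 m[φ2→X14] = [567, 504, 378]
r3 m[φ2→X12] = [8, 9, 9]
r3 m[φ3→X3] = [2, 1, 4]
r3 m[X7→φ0] = [1, 1, 1]
r3 m[X14→φ2] = [1, 1, 1]
r3 m[X3→φ1] = [2, 1, 4]
r3 m[X3→φ3] = [8, 9, 5]
r3 m[X12→φ0] = [64, 54, 81]
r3 m[X12→φ1] = [48, 54, 63]
r3 m[X12→φ2] = [48, 36, 63]
r4 m[φ0→X7] = [384, 567, 270]
r4 m[φ0→X12] = [6, 6, 7]
r4 m[φ1→X3] = [384, 567, 315]
r4 m[φ1→X12] = [16, 12, 20]
r4 m[φ2→X14] = [567, 504, 378]
r4 m[φ2→X12] = [8, 9, 9]
r4 m[φ3→X3] = [2, 1, 4]
r4 m[X7→φ0] = [1, 1, 1]
r4 m[X14→φ2] = [1, 1, 1]
r4 m[X3→φ1] = [2, 1, 4]
r4 m[X3→φ3] = [384, 567, 315]
r4 m[X12→φ0] = [128, 108, 180]
r4 m[X12→φ1] = [48, 54, 63]
r4 m[X12→φ2] = [96, 72, 140]
r5 m[φ0→X7] = [768, 1260, 540]
r5 m[φ0→X12] = [6, 6, 7]
r5 m[φ1→X3] = [384, 567, 315]
r5 m[φ1→X12] = [16, 12, 20]
r5 m[φ2→X14] = [1260, 1120, 840]
r5 m[φ2→X12] = [8, 9, 9]
r5 m[φ3→X3] = [2, 1, 4]
r5 m[X7→φ0] = [1, 1, 1]
r5 m[X14→φ2] = [1, 1, 1]
r5 m[X3→φ1] = [2, 1, 4]
r5 m[X3→φ3] = [384, 567, 315]
r5 m[X12→φ0] = [128, 108, 180]
r5 m[X12→φ1] = [48, 54, 63]
r5 m[X12→φ2] = [96, 72, 140]
r6 m[φ0→X7] = [768, 1260, 540]
r6 m[φ0→X12] = [6, 6, 7]
r6 m[φ1→X3] = [384, 567, 315]
r6 m[φ1→X12] = [16, 12, 20]
r6 m[φ2→X14] = [1260, 1120, 840]
r6 m[φ2→X12] = [8, 9, 9]
r6 m[φ3→X3] = [2, 1, 4]
r6 m[X7→φ0] = [1, 1, 1]
r6 m[X14→φ2] = [1, 1, 1]
r6 m[X3→φ1] = [2, 1, 4]
r6 m[X3→φ3] = [384, 567, 315]
r6 m[X12→φ0] = [128, 108, 180]
r6 m[X12→φ1] = [48, 54, 63]
r6 m[X12→φ2] = [96, 72, 140]
fixed point reached at round 6
traceback from X7: (X7=1, X14=0, X3=2, X12=2), score=1260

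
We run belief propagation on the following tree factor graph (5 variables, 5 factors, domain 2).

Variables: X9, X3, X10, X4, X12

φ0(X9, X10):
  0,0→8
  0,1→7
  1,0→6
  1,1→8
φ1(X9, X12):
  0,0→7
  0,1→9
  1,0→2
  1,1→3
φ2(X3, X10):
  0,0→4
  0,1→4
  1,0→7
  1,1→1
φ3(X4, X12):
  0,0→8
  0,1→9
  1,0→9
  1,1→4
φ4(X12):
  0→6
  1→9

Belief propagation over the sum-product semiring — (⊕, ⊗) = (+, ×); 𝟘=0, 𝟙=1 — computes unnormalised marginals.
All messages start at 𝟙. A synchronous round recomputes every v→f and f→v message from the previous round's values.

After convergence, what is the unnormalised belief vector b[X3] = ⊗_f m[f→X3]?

b[X3] = [137100, 139071]

init: all messages = 𝟙 over 2 values
r1 m[φ0→X9] = [15, 14]
r1 m[φ0→X10] = [14, 15]
r1 m[φ1→X9] = [16, 5]
r1 m[φ1→X12] = [9, 12]
r1 m[φ2→X3] = [8, 8]
r1 m[φ2→X10] = [11, 5]
r1 m[φ3→X4] = [17, 13]
r1 m[φ3→X12] = [17, 13]
r1 m[φ4→X12] = [6, 9]
r1 m[X9→φ0] = [1, 1]
r1 m[X9→φ1] = [1, 1]
r1 m[X3→φ2] = [1, 1]
r1 m[X10→φ0] = [1, 1]
r1 m[X10→φ2] = [1, 1]
r1 m[X4→φ3] = [1, 1]
r1 m[X12→φ1] = [1, 1]
r1 m[X12→φ3] = [1, 1]
r1 m[X12→φ4] = [1, 1]
r2 m[φ0→X9] = [15, 14]
r2 m[φ0→X10] = [14, 15]
r2 m[φ1→X9] = [16, 5]
r2 m[φ1→X12] = [9, 12]
r2 m[φ2→X3] = [8, 8]
r2 m[φ2→X10] = [11, 5]
r2 m[φ3→X4] = [17, 13]
r2 m[φ3→X12] = [17, 13]
r2 m[φ4→X12] = [6, 9]
r2 m[X9→φ0] = [16, 5]
r2 m[X9→φ1] = [15, 14]
r2 m[X3→φ2] = [1, 1]
r2 m[X10→φ0] = [11, 5]
r2 m[X10→φ2] = [14, 15]
r2 m[X4→φ3] = [1, 1]
r2 m[X12→φ1] = [102, 117]
r2 m[X12→φ3] = [54, 108]
r2 m[X12→φ4] = [153, 156]
r3 m[φ0→X9] = [123, 106]
r3 m[φ0→X10] = [158, 152]
r3 m[φ1→X9] = [1767, 555]
r3 m[φ1→X12] = [133, 177]
r3 m[φ2→X3] = [116, 113]
r3 m[φ2→X10] = [11, 5]
r3 m[φ3→X4] = [1404, 918]
r3 m[φ3→X12] = [17, 13]
r3 m[φ4→X12] = [6, 9]
r3 m[X9→φ0] = [16, 5]
r3 m[X9→φ1] = [15, 14]
r3 m[X3→φ2] = [1, 1]
r3 m[X10→φ0] = [11, 5]
r3 m[X10→φ2] = [14, 15]
r3 m[X4→φ3] = [1, 1]
r3 m[X12→φ1] = [102, 117]
r3 m[X12→φ3] = [54, 108]
r3 m[X12→φ4] = [153, 156]
r4 m[φ0→X9] = [123, 106]
r4 m[φ0→X10] = [158, 152]
r4 m[φ1→X9] = [1767, 555]
r4 m[φ1→X12] = [133, 177]
r4 m[φ2→X3] = [116, 113]
r4 m[φ2→X10] = [11, 5]
r4 m[φ3→X4] = [1404, 918]
r4 m[φ3→X12] = [17, 13]
r4 m[φ4→X12] = [6, 9]
r4 m[X9→φ0] = [1767, 555]
r4 m[X9→φ1] = [123, 106]
r4 m[X3→φ2] = [1, 1]
r4 m[X10→φ0] = [11, 5]
r4 m[X10→φ2] = [158, 152]
r4 m[X4→φ3] = [1, 1]
r4 m[X12→φ1] = [102, 117]
r4 m[X12→φ3] = [798, 1593]
r4 m[X12→φ4] = [2261, 2301]
r5 m[φ0→X9] = [123, 106]
r5 m[φ0→X10] = [17466, 16809]
r5 m[φ1→X9] = [1767, 555]
r5 m[φ1→X12] = [1073, 1425]
r5 m[φ2→X3] = [1240, 1258]
r5 m[φ2→X10] = [11, 5]
r5 m[φ3→X4] = [20721, 13554]
r5 m[φ3→X12] = [17, 13]
r5 m[φ4→X12] = [6, 9]
r5 m[X9→φ0] = [1767, 555]
r5 m[X9→φ1] = [123, 106]
r5 m[X3→φ2] = [1, 1]
r5 m[X10→φ0] = [11, 5]
r5 m[X10→φ2] = [158, 152]
r5 m[X4→φ3] = [1, 1]
r5 m[X12→φ1] = [102, 117]
r5 m[X12→φ3] = [798, 1593]
r5 m[X12→φ4] = [2261, 2301]
r6 m[φ0→X9] = [123, 106]
r6 m[φ0→X10] = [17466, 16809]
r6 m[φ1→X9] = [1767, 555]
r6 m[φ1→X12] = [1073, 1425]
r6 m[φ2→X3] = [1240, 1258]
r6 m[φ2→X10] = [11, 5]
r6 m[φ3→X4] = [20721, 13554]
r6 m[φ3→X12] = [17, 13]
r6 m[φ4→X12] = [6, 9]
r6 m[X9→φ0] = [1767, 555]
r6 m[X9→φ1] = [123, 106]
r6 m[X3→φ2] = [1, 1]
r6 m[X10→φ0] = [11, 5]
r6 m[X10→φ2] = [17466, 16809]
r6 m[X4→φ3] = [1, 1]
r6 m[X12→φ1] = [102, 117]
r6 m[X12→φ3] = [6438, 12825]
r6 m[X12→φ4] = [18241, 18525]
r7 m[φ0→X9] = [123, 106]
r7 m[φ0→X10] = [17466, 16809]
r7 m[φ1→X9] = [1767, 555]
r7 m[φ1→X12] = [1073, 1425]
r7 m[φ2→X3] = [137100, 139071]
r7 m[φ2→X10] = [11, 5]
r7 m[φ3→X4] = [166929, 109242]
r7 m[φ3→X12] = [17, 13]
r7 m[φ4→X12] = [6, 9]
r7 m[X9→φ0] = [1767, 555]
r7 m[X9→φ1] = [123, 106]
r7 m[X3→φ2] = [1, 1]
r7 m[X10→φ0] = [11, 5]
r7 m[X10→φ2] = [17466, 16809]
r7 m[X4→φ3] = [1, 1]
r7 m[X12→φ1] = [102, 117]
r7 m[X12→φ3] = [6438, 12825]
r7 m[X12→φ4] = [18241, 18525]
r8 m[φ0→X9] = [123, 106]
r8 m[φ0→X10] = [17466, 16809]
r8 m[φ1→X9] = [1767, 555]
r8 m[φ1→X12] = [1073, 1425]
r8 m[φ2→X3] = [137100, 139071]
r8 m[φ2→X10] = [11, 5]
r8 m[φ3→X4] = [166929, 109242]
r8 m[φ3→X12] = [17, 13]
r8 m[φ4→X12] = [6, 9]
r8 m[X9→φ0] = [1767, 555]
r8 m[X9→φ1] = [123, 106]
r8 m[X3→φ2] = [1, 1]
r8 m[X10→φ0] = [11, 5]
r8 m[X10→φ2] = [17466, 16809]
r8 m[X4→φ3] = [1, 1]
r8 m[X12→φ1] = [102, 117]
r8 m[X12→φ3] = [6438, 12825]
r8 m[X12→φ4] = [18241, 18525]
fixed point reached at round 8
b[X3] = ⊗ incoming = [137100, 139071]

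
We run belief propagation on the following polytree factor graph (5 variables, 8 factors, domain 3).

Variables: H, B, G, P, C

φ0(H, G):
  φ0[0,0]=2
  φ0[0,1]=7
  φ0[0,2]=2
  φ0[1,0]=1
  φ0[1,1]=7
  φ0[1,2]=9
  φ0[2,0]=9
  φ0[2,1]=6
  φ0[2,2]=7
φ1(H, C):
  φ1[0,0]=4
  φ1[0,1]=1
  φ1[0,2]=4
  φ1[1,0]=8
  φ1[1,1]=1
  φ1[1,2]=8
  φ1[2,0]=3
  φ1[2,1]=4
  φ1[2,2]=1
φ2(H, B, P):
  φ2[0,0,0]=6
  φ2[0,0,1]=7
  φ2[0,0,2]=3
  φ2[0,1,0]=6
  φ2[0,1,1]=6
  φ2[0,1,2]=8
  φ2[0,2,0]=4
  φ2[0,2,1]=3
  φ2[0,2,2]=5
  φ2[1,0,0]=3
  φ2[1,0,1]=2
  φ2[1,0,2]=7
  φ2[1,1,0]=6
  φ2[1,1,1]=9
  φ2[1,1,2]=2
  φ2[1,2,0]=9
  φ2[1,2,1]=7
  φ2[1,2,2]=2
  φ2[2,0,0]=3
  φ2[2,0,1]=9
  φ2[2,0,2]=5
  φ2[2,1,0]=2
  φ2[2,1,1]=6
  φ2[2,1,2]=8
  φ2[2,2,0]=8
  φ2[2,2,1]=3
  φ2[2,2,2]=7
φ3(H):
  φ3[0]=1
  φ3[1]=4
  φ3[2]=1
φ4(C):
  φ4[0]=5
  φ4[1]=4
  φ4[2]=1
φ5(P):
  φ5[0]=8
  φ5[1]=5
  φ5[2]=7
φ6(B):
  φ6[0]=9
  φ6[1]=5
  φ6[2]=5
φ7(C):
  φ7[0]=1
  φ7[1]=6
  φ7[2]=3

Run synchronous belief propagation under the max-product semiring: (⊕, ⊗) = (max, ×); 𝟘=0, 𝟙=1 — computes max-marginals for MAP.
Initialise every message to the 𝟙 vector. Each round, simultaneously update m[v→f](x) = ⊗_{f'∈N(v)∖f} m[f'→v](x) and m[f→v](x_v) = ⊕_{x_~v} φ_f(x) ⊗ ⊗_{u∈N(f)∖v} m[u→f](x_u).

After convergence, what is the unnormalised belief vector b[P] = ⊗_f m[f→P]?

init: all messages = 𝟙 over 3 values
r1 m[φ0→H] = [7, 9, 9]
r1 m[φ0→G] = [9, 7, 9]
r1 m[φ1→H] = [4, 8, 4]
r1 m[φ1→C] = [8, 4, 8]
r1 m[φ2→H] = [8, 9, 9]
r1 m[φ2→B] = [9, 9, 9]
r1 m[φ2→P] = [9, 9, 8]
r1 m[φ3→H] = [1, 4, 1]
r1 m[φ4→C] = [5, 4, 1]
r1 m[φ5→P] = [8, 5, 7]
r1 m[φ6→B] = [9, 5, 5]
r1 m[φ7→C] = [1, 6, 3]
r1 m[H→φ0] = [1, 1, 1]
r1 m[H→φ1] = [1, 1, 1]
r1 m[H→φ2] = [1, 1, 1]
r1 m[H→φ3] = [1, 1, 1]
r1 m[B→φ2] = [1, 1, 1]
r1 m[B→φ6] = [1, 1, 1]
r1 m[G→φ0] = [1, 1, 1]
r1 m[P→φ2] = [1, 1, 1]
r1 m[P→φ5] = [1, 1, 1]
r1 m[C→φ1] = [1, 1, 1]
r1 m[C→φ4] = [1, 1, 1]
r1 m[C→φ7] = [1, 1, 1]
r2 m[φ0→H] = [7, 9, 9]
r2 m[φ0→G] = [9, 7, 9]
r2 m[φ1→H] = [4, 8, 4]
r2 m[φ1→C] = [8, 4, 8]
r2 m[φ2→H] = [8, 9, 9]
r2 m[φ2→B] = [9, 9, 9]
r2 m[φ2→P] = [9, 9, 8]
r2 m[φ3→H] = [1, 4, 1]
r2 m[φ4→C] = [5, 4, 1]
r2 m[φ5→P] = [8, 5, 7]
r2 m[φ6→B] = [9, 5, 5]
r2 m[φ7→C] = [1, 6, 3]
r2 m[H→φ0] = [32, 288, 36]
r2 m[H→φ1] = [56, 324, 81]
r2 m[H→φ2] = [28, 288, 36]
r2 m[H→φ3] = [224, 648, 324]
r2 m[B→φ2] = [9, 5, 5]
r2 m[B→φ6] = [9, 9, 9]
r2 m[G→φ0] = [1, 1, 1]
r2 m[P→φ2] = [8, 5, 7]
r2 m[P→φ5] = [9, 9, 8]
r2 m[C→φ1] = [5, 24, 3]
r2 m[C→φ4] = [8, 24, 24]
r2 m[C→φ7] = [40, 16, 8]
r3 m[φ0→H] = [7, 9, 9]
r3 m[φ0→G] = [324, 2016, 2592]
r3 m[φ1→H] = [24, 40, 96]
r3 m[φ1→C] = [2592, 324, 2592]
r3 m[φ2→H] = [432, 441, 405]
r3 m[φ2→B] = [14112, 13824, 20736]
r3 m[φ2→P] = [12960, 12960, 18144]
r3 m[φ3→H] = [1, 4, 1]
r3 m[φ4→C] = [5, 4, 1]
r3 m[φ5→P] = [8, 5, 7]
r3 m[φ6→B] = [9, 5, 5]
r3 m[φ7→C] = [1, 6, 3]
r3 m[H→φ0] = [32, 288, 36]
r3 m[H→φ1] = [56, 324, 81]
r3 m[H→φ2] = [28, 288, 36]
r3 m[H→φ3] = [224, 648, 324]
r3 m[B→φ2] = [9, 5, 5]
r3 m[B→φ6] = [9, 9, 9]
r3 m[G→φ0] = [1, 1, 1]
r3 m[P→φ2] = [8, 5, 7]
r3 m[P→φ5] = [9, 9, 8]
r3 m[C→φ1] = [5, 24, 3]
r3 m[C→φ4] = [8, 24, 24]
r3 m[C→φ7] = [40, 16, 8]
r4 m[φ0→H] = [7, 9, 9]
r4 m[φ0→G] = [324, 2016, 2592]
r4 m[φ1→H] = [24, 40, 96]
r4 m[φ1→C] = [2592, 324, 2592]
r4 m[φ2→H] = [432, 441, 405]
r4 m[φ2→B] = [14112, 13824, 20736]
r4 m[φ2→P] = [12960, 12960, 18144]
r4 m[φ3→H] = [1, 4, 1]
r4 m[φ4→C] = [5, 4, 1]
r4 m[φ5→P] = [8, 5, 7]
r4 m[φ6→B] = [9, 5, 5]
r4 m[φ7→C] = [1, 6, 3]
r4 m[H→φ0] = [10368, 70560, 38880]
r4 m[H→φ1] = [3024, 15876, 3645]
r4 m[H→φ2] = [168, 1440, 864]
r4 m[H→φ3] = [72576, 158760, 349920]
r4 m[B→φ2] = [9, 5, 5]
r4 m[B→φ6] = [14112, 13824, 20736]
r4 m[G→φ0] = [1, 1, 1]
r4 m[P→φ2] = [8, 5, 7]
r4 m[P→φ5] = [12960, 12960, 18144]
r4 m[C→φ1] = [5, 24, 3]
r4 m[C→φ4] = [2592, 1944, 7776]
r4 m[C→φ7] = [12960, 1296, 2592]
r5 m[φ0→H] = [7, 9, 9]
r5 m[φ0→G] = [349920, 493920, 635040]
r5 m[φ1→H] = [24, 40, 96]
r5 m[φ1→C] = [127008, 15876, 127008]
r5 m[φ2→H] = [432, 441, 405]
r5 m[φ2→B] = [70560, 69120, 103680]
r5 m[φ2→P] = [64800, 69984, 90720]
r5 m[φ3→H] = [1, 4, 1]
r5 m[φ4→C] = [5, 4, 1]
r5 m[φ5→P] = [8, 5, 7]
r5 m[φ6→B] = [9, 5, 5]
r5 m[φ7→C] = [1, 6, 3]
r5 m[H→φ0] = [10368, 70560, 38880]
r5 m[H→φ1] = [3024, 15876, 3645]
r5 m[H→φ2] = [168, 1440, 864]
r5 m[H→φ3] = [72576, 158760, 349920]
r5 m[B→φ2] = [9, 5, 5]
r5 m[B→φ6] = [14112, 13824, 20736]
r5 m[G→φ0] = [1, 1, 1]
r5 m[P→φ2] = [8, 5, 7]
r5 m[P→φ5] = [12960, 12960, 18144]
r5 m[C→φ1] = [5, 24, 3]
r5 m[C→φ4] = [2592, 1944, 7776]
r5 m[C→φ7] = [12960, 1296, 2592]
r6 m[φ0→H] = [7, 9, 9]
r6 m[φ0→G] = [349920, 493920, 635040]
r6 m[φ1→H] = [24, 40, 96]
r6 m[φ1→C] = [127008, 15876, 127008]
r6 m[φ2→H] = [432, 441, 405]
r6 m[φ2→B] = [70560, 69120, 103680]
r6 m[φ2→P] = [64800, 69984, 90720]
r6 m[φ3→H] = [1, 4, 1]
r6 m[φ4→C] = [5, 4, 1]
r6 m[φ5→P] = [8, 5, 7]
r6 m[φ6→B] = [9, 5, 5]
r6 m[φ7→C] = [1, 6, 3]
r6 m[H→φ0] = [10368, 70560, 38880]
r6 m[H→φ1] = [3024, 15876, 3645]
r6 m[H→φ2] = [168, 1440, 864]
r6 m[H→φ3] = [72576, 158760, 349920]
r6 m[B→φ2] = [9, 5, 5]
r6 m[B→φ6] = [70560, 69120, 103680]
r6 m[G→φ0] = [1, 1, 1]
r6 m[P→φ2] = [8, 5, 7]
r6 m[P→φ5] = [64800, 69984, 90720]
r6 m[C→φ1] = [5, 24, 3]
r6 m[C→φ4] = [127008, 95256, 381024]
r6 m[C→φ7] = [635040, 63504, 127008]
r7 m[φ0→H] = [7, 9, 9]
r7 m[φ0→G] = [349920, 493920, 635040]
r7 m[φ1→H] = [24, 40, 96]
r7 m[φ1→C] = [127008, 15876, 127008]
r7 m[φ2→H] = [432, 441, 405]
r7 m[φ2→B] = [70560, 69120, 103680]
r7 m[φ2→P] = [64800, 69984, 90720]
r7 m[φ3→H] = [1, 4, 1]
r7 m[φ4→C] = [5, 4, 1]
r7 m[φ5→P] = [8, 5, 7]
r7 m[φ6→B] = [9, 5, 5]
r7 m[φ7→C] = [1, 6, 3]
r7 m[H→φ0] = [10368, 70560, 38880]
r7 m[H→φ1] = [3024, 15876, 3645]
r7 m[H→φ2] = [168, 1440, 864]
r7 m[H→φ3] = [72576, 158760, 349920]
r7 m[B→φ2] = [9, 5, 5]
r7 m[B→φ6] = [70560, 69120, 103680]
r7 m[G→φ0] = [1, 1, 1]
r7 m[P→φ2] = [8, 5, 7]
r7 m[P→φ5] = [64800, 69984, 90720]
r7 m[C→φ1] = [5, 24, 3]
r7 m[C→φ4] = [127008, 95256, 381024]
r7 m[C→φ7] = [635040, 63504, 127008]
fixed point reached at round 7
b[P] = ⊗ incoming = [518400, 349920, 635040]

b[P] = [518400, 349920, 635040]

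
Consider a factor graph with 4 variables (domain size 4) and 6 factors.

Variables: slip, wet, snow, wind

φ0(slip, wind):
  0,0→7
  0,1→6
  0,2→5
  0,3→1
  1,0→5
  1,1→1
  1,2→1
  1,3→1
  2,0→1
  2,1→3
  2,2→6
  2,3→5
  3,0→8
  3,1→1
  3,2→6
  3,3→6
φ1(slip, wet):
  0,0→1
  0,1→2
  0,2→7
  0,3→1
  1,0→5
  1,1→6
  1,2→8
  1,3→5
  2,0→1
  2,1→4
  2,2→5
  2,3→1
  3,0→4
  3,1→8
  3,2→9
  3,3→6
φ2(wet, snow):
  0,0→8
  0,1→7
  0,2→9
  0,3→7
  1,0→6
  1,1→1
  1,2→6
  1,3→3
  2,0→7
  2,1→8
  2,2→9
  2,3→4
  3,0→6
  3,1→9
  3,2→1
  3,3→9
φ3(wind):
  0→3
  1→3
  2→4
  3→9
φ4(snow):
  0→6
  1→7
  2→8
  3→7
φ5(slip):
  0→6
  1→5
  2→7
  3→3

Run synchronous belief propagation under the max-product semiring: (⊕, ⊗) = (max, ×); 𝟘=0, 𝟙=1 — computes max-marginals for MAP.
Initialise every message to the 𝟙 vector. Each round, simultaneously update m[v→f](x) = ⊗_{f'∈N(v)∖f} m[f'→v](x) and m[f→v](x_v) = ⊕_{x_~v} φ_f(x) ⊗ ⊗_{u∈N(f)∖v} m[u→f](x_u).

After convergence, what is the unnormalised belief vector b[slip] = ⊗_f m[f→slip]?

init: all messages = 𝟙 over 4 values
r1 m[φ0→slip] = [7, 5, 6, 8]
r1 m[φ0→wind] = [8, 6, 6, 6]
r1 m[φ1→slip] = [7, 8, 5, 9]
r1 m[φ1→wet] = [5, 8, 9, 6]
r1 m[φ2→wet] = [9, 6, 9, 9]
r1 m[φ2→snow] = [8, 9, 9, 9]
r1 m[φ3→wind] = [3, 3, 4, 9]
r1 m[φ4→snow] = [6, 7, 8, 7]
r1 m[φ5→slip] = [6, 5, 7, 3]
r1 m[slip→φ0] = [1, 1, 1, 1]
r1 m[slip→φ1] = [1, 1, 1, 1]
r1 m[slip→φ5] = [1, 1, 1, 1]
r1 m[wet→φ1] = [1, 1, 1, 1]
r1 m[wet→φ2] = [1, 1, 1, 1]
r1 m[snow→φ2] = [1, 1, 1, 1]
r1 m[snow→φ4] = [1, 1, 1, 1]
r1 m[wind→φ0] = [1, 1, 1, 1]
r1 m[wind→φ3] = [1, 1, 1, 1]
r2 m[φ0→slip] = [7, 5, 6, 8]
r2 m[φ0→wind] = [8, 6, 6, 6]
r2 m[φ1→slip] = [7, 8, 5, 9]
r2 m[φ1→wet] = [5, 8, 9, 6]
r2 m[φ2→wet] = [9, 6, 9, 9]
r2 m[φ2→snow] = [8, 9, 9, 9]
r2 m[φ3→wind] = [3, 3, 4, 9]
r2 m[φ4→snow] = [6, 7, 8, 7]
r2 m[φ5→slip] = [6, 5, 7, 3]
r2 m[slip→φ0] = [42, 40, 35, 27]
r2 m[slip→φ1] = [42, 25, 42, 24]
r2 m[slip→φ5] = [49, 40, 30, 72]
r2 m[wet→φ1] = [9, 6, 9, 9]
r2 m[wet→φ2] = [5, 8, 9, 6]
r2 m[snow→φ2] = [6, 7, 8, 7]
r2 m[snow→φ4] = [8, 9, 9, 9]
r2 m[wind→φ0] = [3, 3, 4, 9]
r2 m[wind→φ3] = [8, 6, 6, 6]
r3 m[φ0→slip] = [21, 15, 45, 54]
r3 m[φ0→wind] = [294, 252, 210, 175]
r3 m[φ1→slip] = [63, 72, 45, 81]
r3 m[φ1→wet] = [125, 192, 294, 144]
r3 m[φ2→wet] = [72, 48, 72, 63]
r3 m[φ2→snow] = [63, 72, 81, 54]
r3 m[φ3→wind] = [3, 3, 4, 9]
r3 m[φ4→snow] = [6, 7, 8, 7]
r3 m[φ5→slip] = [6, 5, 7, 3]
r3 m[slip→φ0] = [42, 40, 35, 27]
r3 m[slip→φ1] = [42, 25, 42, 24]
r3 m[slip→φ5] = [49, 40, 30, 72]
r3 m[wet→φ1] = [9, 6, 9, 9]
r3 m[wet→φ2] = [5, 8, 9, 6]
r3 m[snow→φ2] = [6, 7, 8, 7]
r3 m[snow→φ4] = [8, 9, 9, 9]
r3 m[wind→φ0] = [3, 3, 4, 9]
r3 m[wind→φ3] = [8, 6, 6, 6]
r4 m[φ0→slip] = [21, 15, 45, 54]
r4 m[φ0→wind] = [294, 252, 210, 175]
r4 m[φ1→slip] = [63, 72, 45, 81]
r4 m[φ1→wet] = [125, 192, 294, 144]
r4 m[φ2→wet] = [72, 48, 72, 63]
r4 m[φ2→snow] = [63, 72, 81, 54]
r4 m[φ3→wind] = [3, 3, 4, 9]
r4 m[φ4→snow] = [6, 7, 8, 7]
r4 m[φ5→slip] = [6, 5, 7, 3]
r4 m[slip→φ0] = [378, 360, 315, 243]
r4 m[slip→φ1] = [126, 75, 315, 162]
r4 m[slip→φ5] = [1323, 1080, 2025, 4374]
r4 m[wet→φ1] = [72, 48, 72, 63]
r4 m[wet→φ2] = [125, 192, 294, 144]
r4 m[snow→φ2] = [6, 7, 8, 7]
r4 m[snow→φ4] = [63, 72, 81, 54]
r4 m[wind→φ0] = [3, 3, 4, 9]
r4 m[wind→φ3] = [294, 252, 210, 175]
r5 m[φ0→slip] = [21, 15, 45, 54]
r5 m[φ0→wind] = [2646, 2268, 1890, 1575]
r5 m[φ1→slip] = [504, 576, 360, 648]
r5 m[φ1→wet] = [648, 1296, 1575, 972]
r5 m[φ2→wet] = [72, 48, 72, 63]
r5 m[φ2→snow] = [2058, 2352, 2646, 1296]
r5 m[φ3→wind] = [3, 3, 4, 9]
r5 m[φ4→snow] = [6, 7, 8, 7]
r5 m[φ5→slip] = [6, 5, 7, 3]
r5 m[slip→φ0] = [378, 360, 315, 243]
r5 m[slip→φ1] = [126, 75, 315, 162]
r5 m[slip→φ5] = [1323, 1080, 2025, 4374]
r5 m[wet→φ1] = [72, 48, 72, 63]
r5 m[wet→φ2] = [125, 192, 294, 144]
r5 m[snow→φ2] = [6, 7, 8, 7]
r5 m[snow→φ4] = [63, 72, 81, 54]
r5 m[wind→φ0] = [3, 3, 4, 9]
r5 m[wind→φ3] = [294, 252, 210, 175]
r6 m[φ0→slip] = [21, 15, 45, 54]
r6 m[φ0→wind] = [2646, 2268, 1890, 1575]
r6 m[φ1→slip] = [504, 576, 360, 648]
r6 m[φ1→wet] = [648, 1296, 1575, 972]
r6 m[φ2→wet] = [72, 48, 72, 63]
r6 m[φ2→snow] = [2058, 2352, 2646, 1296]
r6 m[φ3→wind] = [3, 3, 4, 9]
r6 m[φ4→snow] = [6, 7, 8, 7]
r6 m[φ5→slip] = [6, 5, 7, 3]
r6 m[slip→φ0] = [3024, 2880, 2520, 1944]
r6 m[slip→φ1] = [126, 75, 315, 162]
r6 m[slip→φ5] = [10584, 8640, 16200, 34992]
r6 m[wet→φ1] = [72, 48, 72, 63]
r6 m[wet→φ2] = [648, 1296, 1575, 972]
r6 m[snow→φ2] = [6, 7, 8, 7]
r6 m[snow→φ4] = [2058, 2352, 2646, 1296]
r6 m[wind→φ0] = [3, 3, 4, 9]
r6 m[wind→φ3] = [2646, 2268, 1890, 1575]
r7 m[φ0→slip] = [21, 15, 45, 54]
r7 m[φ0→wind] = [21168, 18144, 15120, 12600]
r7 m[φ1→slip] = [504, 576, 360, 648]
r7 m[φ1→wet] = [648, 1296, 1575, 972]
r7 m[φ2→wet] = [72, 48, 72, 63]
r7 m[φ2→snow] = [11025, 12600, 14175, 8748]
r7 m[φ3→wind] = [3, 3, 4, 9]
r7 m[φ4→snow] = [6, 7, 8, 7]
r7 m[φ5→slip] = [6, 5, 7, 3]
r7 m[slip→φ0] = [3024, 2880, 2520, 1944]
r7 m[slip→φ1] = [126, 75, 315, 162]
r7 m[slip→φ5] = [10584, 8640, 16200, 34992]
r7 m[wet→φ1] = [72, 48, 72, 63]
r7 m[wet→φ2] = [648, 1296, 1575, 972]
r7 m[snow→φ2] = [6, 7, 8, 7]
r7 m[snow→φ4] = [2058, 2352, 2646, 1296]
r7 m[wind→φ0] = [3, 3, 4, 9]
r7 m[wind→φ3] = [2646, 2268, 1890, 1575]
r8 m[φ0→slip] = [21, 15, 45, 54]
r8 m[φ0→wind] = [21168, 18144, 15120, 12600]
r8 m[φ1→slip] = [504, 576, 360, 648]
r8 m[φ1→wet] = [648, 1296, 1575, 972]
r8 m[φ2→wet] = [72, 48, 72, 63]
r8 m[φ2→snow] = [11025, 12600, 14175, 8748]
r8 m[φ3→wind] = [3, 3, 4, 9]
r8 m[φ4→snow] = [6, 7, 8, 7]
r8 m[φ5→slip] = [6, 5, 7, 3]
r8 m[slip→φ0] = [3024, 2880, 2520, 1944]
r8 m[slip→φ1] = [126, 75, 315, 162]
r8 m[slip→φ5] = [10584, 8640, 16200, 34992]
r8 m[wet→φ1] = [72, 48, 72, 63]
r8 m[wet→φ2] = [648, 1296, 1575, 972]
r8 m[snow→φ2] = [6, 7, 8, 7]
r8 m[snow→φ4] = [11025, 12600, 14175, 8748]
r8 m[wind→φ0] = [3, 3, 4, 9]
r8 m[wind→φ3] = [21168, 18144, 15120, 12600]
r9 m[φ0→slip] = [21, 15, 45, 54]
r9 m[φ0→wind] = [21168, 18144, 15120, 12600]
r9 m[φ1→slip] = [504, 576, 360, 648]
r9 m[φ1→wet] = [648, 1296, 1575, 972]
r9 m[φ2→wet] = [72, 48, 72, 63]
r9 m[φ2→snow] = [11025, 12600, 14175, 8748]
r9 m[φ3→wind] = [3, 3, 4, 9]
r9 m[φ4→snow] = [6, 7, 8, 7]
r9 m[φ5→slip] = [6, 5, 7, 3]
r9 m[slip→φ0] = [3024, 2880, 2520, 1944]
r9 m[slip→φ1] = [126, 75, 315, 162]
r9 m[slip→φ5] = [10584, 8640, 16200, 34992]
r9 m[wet→φ1] = [72, 48, 72, 63]
r9 m[wet→φ2] = [648, 1296, 1575, 972]
r9 m[snow→φ2] = [6, 7, 8, 7]
r9 m[snow→φ4] = [11025, 12600, 14175, 8748]
r9 m[wind→φ0] = [3, 3, 4, 9]
r9 m[wind→φ3] = [21168, 18144, 15120, 12600]
fixed point reached at round 9
b[slip] = ⊗ incoming = [63504, 43200, 113400, 104976]

b[slip] = [63504, 43200, 113400, 104976]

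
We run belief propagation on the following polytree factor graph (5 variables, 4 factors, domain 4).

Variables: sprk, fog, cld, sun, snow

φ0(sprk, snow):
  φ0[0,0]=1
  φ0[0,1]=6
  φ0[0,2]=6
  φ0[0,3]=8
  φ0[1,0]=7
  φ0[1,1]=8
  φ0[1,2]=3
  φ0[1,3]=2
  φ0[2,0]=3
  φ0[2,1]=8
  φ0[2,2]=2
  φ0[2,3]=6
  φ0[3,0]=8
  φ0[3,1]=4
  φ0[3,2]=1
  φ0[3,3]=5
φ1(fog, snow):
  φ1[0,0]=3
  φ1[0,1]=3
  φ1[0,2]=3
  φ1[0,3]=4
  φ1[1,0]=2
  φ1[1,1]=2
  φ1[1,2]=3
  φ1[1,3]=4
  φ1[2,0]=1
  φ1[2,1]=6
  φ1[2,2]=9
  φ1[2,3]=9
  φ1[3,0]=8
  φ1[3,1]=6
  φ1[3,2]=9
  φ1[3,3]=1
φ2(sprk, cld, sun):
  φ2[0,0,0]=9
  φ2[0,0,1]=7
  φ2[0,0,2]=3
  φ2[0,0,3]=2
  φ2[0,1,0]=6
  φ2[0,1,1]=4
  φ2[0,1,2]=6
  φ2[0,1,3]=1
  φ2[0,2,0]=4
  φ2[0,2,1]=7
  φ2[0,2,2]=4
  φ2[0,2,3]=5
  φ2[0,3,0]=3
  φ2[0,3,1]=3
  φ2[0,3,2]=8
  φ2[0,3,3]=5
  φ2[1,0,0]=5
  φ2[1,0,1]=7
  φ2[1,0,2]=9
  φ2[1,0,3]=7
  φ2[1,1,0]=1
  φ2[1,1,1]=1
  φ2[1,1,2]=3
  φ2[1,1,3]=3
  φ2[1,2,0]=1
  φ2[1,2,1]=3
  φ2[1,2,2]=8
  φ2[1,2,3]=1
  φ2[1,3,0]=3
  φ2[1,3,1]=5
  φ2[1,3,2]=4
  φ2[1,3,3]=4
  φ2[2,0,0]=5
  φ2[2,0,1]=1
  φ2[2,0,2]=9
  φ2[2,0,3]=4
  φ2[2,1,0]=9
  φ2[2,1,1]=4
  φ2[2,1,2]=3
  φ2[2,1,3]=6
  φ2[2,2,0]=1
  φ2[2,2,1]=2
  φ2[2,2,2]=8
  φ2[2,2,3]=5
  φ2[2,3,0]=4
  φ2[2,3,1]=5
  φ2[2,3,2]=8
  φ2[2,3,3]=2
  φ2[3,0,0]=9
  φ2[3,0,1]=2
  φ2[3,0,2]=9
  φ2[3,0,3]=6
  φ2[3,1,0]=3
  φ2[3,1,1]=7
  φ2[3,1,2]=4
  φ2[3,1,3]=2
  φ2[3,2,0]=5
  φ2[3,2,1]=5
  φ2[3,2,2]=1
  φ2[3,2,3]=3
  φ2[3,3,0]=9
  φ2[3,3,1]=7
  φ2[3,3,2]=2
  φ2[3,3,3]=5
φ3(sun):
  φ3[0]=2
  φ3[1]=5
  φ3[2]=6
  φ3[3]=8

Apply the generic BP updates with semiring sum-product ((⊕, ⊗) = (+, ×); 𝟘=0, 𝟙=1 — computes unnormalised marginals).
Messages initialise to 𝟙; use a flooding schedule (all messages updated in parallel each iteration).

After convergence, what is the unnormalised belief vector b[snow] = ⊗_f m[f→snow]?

init: all messages = 𝟙 over 4 values
r1 m[φ0→sprk] = [21, 20, 19, 18]
r1 m[φ0→snow] = [19, 26, 12, 21]
r1 m[φ1→fog] = [13, 11, 25, 24]
r1 m[φ1→snow] = [14, 17, 24, 18]
r1 m[φ2→sprk] = [77, 65, 76, 79]
r1 m[φ2→cld] = [94, 63, 63, 77]
r1 m[φ2→sun] = [77, 70, 89, 61]
r1 m[φ3→sun] = [2, 5, 6, 8]
r1 m[sprk→φ0] = [1, 1, 1, 1]
r1 m[sprk→φ2] = [1, 1, 1, 1]
r1 m[fog→φ1] = [1, 1, 1, 1]
r1 m[cld→φ2] = [1, 1, 1, 1]
r1 m[sun→φ2] = [1, 1, 1, 1]
r1 m[sun→φ3] = [1, 1, 1, 1]
r1 m[snow→φ0] = [1, 1, 1, 1]
r1 m[snow→φ1] = [1, 1, 1, 1]
r2 m[φ0→sprk] = [21, 20, 19, 18]
r2 m[φ0→snow] = [19, 26, 12, 21]
r2 m[φ1→fog] = [13, 11, 25, 24]
r2 m[φ1→snow] = [14, 17, 24, 18]
r2 m[φ2→sprk] = [77, 65, 76, 79]
r2 m[φ2→cld] = [94, 63, 63, 77]
r2 m[φ2→sun] = [77, 70, 89, 61]
r2 m[φ3→sun] = [2, 5, 6, 8]
r2 m[sprk→φ0] = [77, 65, 76, 79]
r2 m[sprk→φ2] = [21, 20, 19, 18]
r2 m[fog→φ1] = [1, 1, 1, 1]
r2 m[cld→φ2] = [1, 1, 1, 1]
r2 m[sun→φ2] = [2, 5, 6, 8]
r2 m[sun→φ3] = [77, 70, 89, 61]
r2 m[snow→φ0] = [14, 17, 24, 18]
r2 m[snow→φ1] = [19, 26, 12, 21]
r3 m[φ0→sprk] = [404, 342, 334, 294]
r3 m[φ0→snow] = [1392, 1906, 888, 1597]
r3 m[φ1→fog] = [255, 210, 472, 437]
r3 m[φ1→snow] = [14, 17, 24, 18]
r3 m[φ2→sprk] = [379, 364, 402, 381]
r3 m[φ2→cld] = [9186, 6010, 6777, 7762]
r3 m[φ2→sun] = [1491, 1367, 1741, 1184]
r3 m[φ3→sun] = [2, 5, 6, 8]
r3 m[sprk→φ0] = [77, 65, 76, 79]
r3 m[sprk→φ2] = [21, 20, 19, 18]
r3 m[fog→φ1] = [1, 1, 1, 1]
r3 m[cld→φ2] = [1, 1, 1, 1]
r3 m[sun→φ2] = [2, 5, 6, 8]
r3 m[sun→φ3] = [77, 70, 89, 61]
r3 m[snow→φ0] = [14, 17, 24, 18]
r3 m[snow→φ1] = [19, 26, 12, 21]
r4 m[φ0→sprk] = [404, 342, 334, 294]
r4 m[φ0→snow] = [1392, 1906, 888, 1597]
r4 m[φ1→fog] = [255, 210, 472, 437]
r4 m[φ1→snow] = [14, 17, 24, 18]
r4 m[φ2→sprk] = [379, 364, 402, 381]
r4 m[φ2→cld] = [9186, 6010, 6777, 7762]
r4 m[φ2→sun] = [1491, 1367, 1741, 1184]
r4 m[φ3→sun] = [2, 5, 6, 8]
r4 m[sprk→φ0] = [379, 364, 402, 381]
r4 m[sprk→φ2] = [404, 342, 334, 294]
r4 m[fog→φ1] = [1, 1, 1, 1]
r4 m[cld→φ2] = [1, 1, 1, 1]
r4 m[sun→φ2] = [2, 5, 6, 8]
r4 m[sun→φ3] = [1491, 1367, 1741, 1184]
r4 m[snow→φ0] = [14, 17, 24, 18]
r4 m[snow→φ1] = [1392, 1906, 888, 1597]
r5 m[φ0→sprk] = [404, 342, 334, 294]
r5 m[φ0→snow] = [7181, 9926, 4551, 8077]
r5 m[φ1→fog] = [18946, 15648, 35193, 32161]
r5 m[φ1→snow] = [14, 17, 24, 18]
r5 m[φ2→sprk] = [379, 364, 402, 381]
r5 m[φ2→cld] = [160112, 106012, 120704, 137058]
r5 m[φ2→sun] = [26298, 24138, 30748, 20764]
r5 m[φ3→sun] = [2, 5, 6, 8]
r5 m[sprk→φ0] = [379, 364, 402, 381]
r5 m[sprk→φ2] = [404, 342, 334, 294]
r5 m[fog→φ1] = [1, 1, 1, 1]
r5 m[cld→φ2] = [1, 1, 1, 1]
r5 m[sun→φ2] = [2, 5, 6, 8]
r5 m[sun→φ3] = [1491, 1367, 1741, 1184]
r5 m[snow→φ0] = [14, 17, 24, 18]
r5 m[snow→φ1] = [1392, 1906, 888, 1597]
r6 m[φ0→sprk] = [404, 342, 334, 294]
r6 m[φ0→snow] = [7181, 9926, 4551, 8077]
r6 m[φ1→fog] = [18946, 15648, 35193, 32161]
r6 m[φ1→snow] = [14, 17, 24, 18]
r6 m[φ2→sprk] = [379, 364, 402, 381]
r6 m[φ2→cld] = [160112, 106012, 120704, 137058]
r6 m[φ2→sun] = [26298, 24138, 30748, 20764]
r6 m[φ3→sun] = [2, 5, 6, 8]
r6 m[sprk→φ0] = [379, 364, 402, 381]
r6 m[sprk→φ2] = [404, 342, 334, 294]
r6 m[fog→φ1] = [1, 1, 1, 1]
r6 m[cld→φ2] = [1, 1, 1, 1]
r6 m[sun→φ2] = [2, 5, 6, 8]
r6 m[sun→φ3] = [26298, 24138, 30748, 20764]
r6 m[snow→φ0] = [14, 17, 24, 18]
r6 m[snow→φ1] = [7181, 9926, 4551, 8077]
r7 m[φ0→sprk] = [404, 342, 334, 294]
r7 m[φ0→snow] = [7181, 9926, 4551, 8077]
r7 m[φ1→fog] = [97282, 80175, 180389, 166040]
r7 m[φ1→snow] = [14, 17, 24, 18]
r7 m[φ2→sprk] = [379, 364, 402, 381]
r7 m[φ2→cld] = [160112, 106012, 120704, 137058]
r7 m[φ2→sun] = [26298, 24138, 30748, 20764]
r7 m[φ3→sun] = [2, 5, 6, 8]
r7 m[sprk→φ0] = [379, 364, 402, 381]
r7 m[sprk→φ2] = [404, 342, 334, 294]
r7 m[fog→φ1] = [1, 1, 1, 1]
r7 m[cld→φ2] = [1, 1, 1, 1]
r7 m[sun→φ2] = [2, 5, 6, 8]
r7 m[sun→φ3] = [26298, 24138, 30748, 20764]
r7 m[snow→φ0] = [14, 17, 24, 18]
r7 m[snow→φ1] = [7181, 9926, 4551, 8077]
r8 m[φ0→sprk] = [404, 342, 334, 294]
r8 m[φ0→snow] = [7181, 9926, 4551, 8077]
r8 m[φ1→fog] = [97282, 80175, 180389, 166040]
r8 m[φ1→snow] = [14, 17, 24, 18]
r8 m[φ2→sprk] = [379, 364, 402, 381]
r8 m[φ2→cld] = [160112, 106012, 120704, 137058]
r8 m[φ2→sun] = [26298, 24138, 30748, 20764]
r8 m[φ3→sun] = [2, 5, 6, 8]
r8 m[sprk→φ0] = [379, 364, 402, 381]
r8 m[sprk→φ2] = [404, 342, 334, 294]
r8 m[fog→φ1] = [1, 1, 1, 1]
r8 m[cld→φ2] = [1, 1, 1, 1]
r8 m[sun→φ2] = [2, 5, 6, 8]
r8 m[sun→φ3] = [26298, 24138, 30748, 20764]
r8 m[snow→φ0] = [14, 17, 24, 18]
r8 m[snow→φ1] = [7181, 9926, 4551, 8077]
fixed point reached at round 8
b[snow] = ⊗ incoming = [100534, 168742, 109224, 145386]

b[snow] = [100534, 168742, 109224, 145386]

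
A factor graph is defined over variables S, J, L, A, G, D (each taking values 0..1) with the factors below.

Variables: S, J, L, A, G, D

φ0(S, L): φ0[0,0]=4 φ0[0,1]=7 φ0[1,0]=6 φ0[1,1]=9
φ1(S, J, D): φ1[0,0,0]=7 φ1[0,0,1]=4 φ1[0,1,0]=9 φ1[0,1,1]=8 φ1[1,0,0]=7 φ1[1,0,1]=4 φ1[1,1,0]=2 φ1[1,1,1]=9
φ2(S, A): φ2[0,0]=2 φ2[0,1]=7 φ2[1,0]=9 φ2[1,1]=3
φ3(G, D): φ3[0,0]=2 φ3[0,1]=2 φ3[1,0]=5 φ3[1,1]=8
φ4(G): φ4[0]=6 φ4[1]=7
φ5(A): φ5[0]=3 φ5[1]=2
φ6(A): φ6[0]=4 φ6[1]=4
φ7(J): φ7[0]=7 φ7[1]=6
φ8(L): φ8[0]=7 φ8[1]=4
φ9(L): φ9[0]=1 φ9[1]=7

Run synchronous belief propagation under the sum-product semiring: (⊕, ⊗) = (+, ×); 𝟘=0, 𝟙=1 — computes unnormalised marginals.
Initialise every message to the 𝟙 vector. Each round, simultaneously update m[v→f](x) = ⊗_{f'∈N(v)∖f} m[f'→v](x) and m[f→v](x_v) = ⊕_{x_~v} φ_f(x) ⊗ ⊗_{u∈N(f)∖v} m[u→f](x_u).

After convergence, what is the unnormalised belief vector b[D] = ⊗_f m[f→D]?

init: all messages = 𝟙 over 2 values
r1 m[φ0→S] = [11, 15]
r1 m[φ0→L] = [10, 16]
r1 m[φ1→S] = [28, 22]
r1 m[φ1→J] = [22, 28]
r1 m[φ1→D] = [25, 25]
r1 m[φ2→S] = [9, 12]
r1 m[φ2→A] = [11, 10]
r1 m[φ3→G] = [4, 13]
r1 m[φ3→D] = [7, 10]
r1 m[φ4→G] = [6, 7]
r1 m[φ5→A] = [3, 2]
r1 m[φ6→A] = [4, 4]
r1 m[φ7→J] = [7, 6]
r1 m[φ8→L] = [7, 4]
r1 m[φ9→L] = [1, 7]
r1 m[S→φ0] = [1, 1]
r1 m[S→φ1] = [1, 1]
r1 m[S→φ2] = [1, 1]
r1 m[J→φ1] = [1, 1]
r1 m[J→φ7] = [1, 1]
r1 m[L→φ0] = [1, 1]
r1 m[L→φ8] = [1, 1]
r1 m[L→φ9] = [1, 1]
r1 m[A→φ2] = [1, 1]
r1 m[A→φ5] = [1, 1]
r1 m[A→φ6] = [1, 1]
r1 m[G→φ3] = [1, 1]
r1 m[G→φ4] = [1, 1]
r1 m[D→φ1] = [1, 1]
r1 m[D→φ3] = [1, 1]
r2 m[φ0→S] = [11, 15]
r2 m[φ0→L] = [10, 16]
r2 m[φ1→S] = [28, 22]
r2 m[φ1→J] = [22, 28]
r2 m[φ1→D] = [25, 25]
r2 m[φ2→S] = [9, 12]
r2 m[φ2→A] = [11, 10]
r2 m[φ3→G] = [4, 13]
r2 m[φ3→D] = [7, 10]
r2 m[φ4→G] = [6, 7]
r2 m[φ5→A] = [3, 2]
r2 m[φ6→A] = [4, 4]
r2 m[φ7→J] = [7, 6]
r2 m[φ8→L] = [7, 4]
r2 m[φ9→L] = [1, 7]
r2 m[S→φ0] = [252, 264]
r2 m[S→φ1] = [99, 180]
r2 m[S→φ2] = [308, 330]
r2 m[J→φ1] = [7, 6]
r2 m[J→φ7] = [22, 28]
r2 m[L→φ0] = [7, 28]
r2 m[L→φ8] = [10, 112]
r2 m[L→φ9] = [70, 64]
r2 m[A→φ2] = [12, 8]
r2 m[A→φ5] = [44, 40]
r2 m[A→φ6] = [33, 20]
r2 m[G→φ3] = [6, 7]
r2 m[G→φ4] = [4, 13]
r2 m[D→φ1] = [7, 10]
r2 m[D→φ3] = [25, 25]
r3 m[φ0→S] = [224, 294]
r3 m[φ0→L] = [2592, 4140]
r3 m[φ1→S] = [1481, 1247]
r3 m[φ1→J] = [24831, 32877]
r3 m[φ1→D] = [21177, 22284]
r3 m[φ2→S] = [80, 132]
r3 m[φ2→A] = [3586, 3146]
r3 m[φ3→G] = [100, 325]
r3 m[φ3→D] = [47, 68]
r3 m[φ4→G] = [6, 7]
r3 m[φ5→A] = [3, 2]
r3 m[φ6→A] = [4, 4]
r3 m[φ7→J] = [7, 6]
r3 m[φ8→L] = [7, 4]
r3 m[φ9→L] = [1, 7]
r3 m[S→φ0] = [252, 264]
r3 m[S→φ1] = [99, 180]
r3 m[S→φ2] = [308, 330]
r3 m[J→φ1] = [7, 6]
r3 m[J→φ7] = [22, 28]
r3 m[L→φ0] = [7, 28]
r3 m[L→φ8] = [10, 112]
r3 m[L→φ9] = [70, 64]
r3 m[A→φ2] = [12, 8]
r3 m[A→φ5] = [44, 40]
r3 m[A→φ6] = [33, 20]
r3 m[G→φ3] = [6, 7]
r3 m[G→φ4] = [4, 13]
r3 m[D→φ1] = [7, 10]
r3 m[D→φ3] = [25, 25]
r4 m[φ0→S] = [224, 294]
r4 m[φ0→L] = [2592, 4140]
r4 m[φ1→S] = [1481, 1247]
r4 m[φ1→J] = [24831, 32877]
r4 m[φ1→D] = [21177, 22284]
r4 m[φ2→S] = [80, 132]
r4 m[φ2→A] = [3586, 3146]
r4 m[φ3→G] = [100, 325]
r4 m[φ3→D] = [47, 68]
r4 m[φ4→G] = [6, 7]
r4 m[φ5→A] = [3, 2]
r4 m[φ6→A] = [4, 4]
r4 m[φ7→J] = [7, 6]
r4 m[φ8→L] = [7, 4]
r4 m[φ9→L] = [1, 7]
r4 m[S→φ0] = [118480, 164604]
r4 m[S→φ1] = [17920, 38808]
r4 m[S→φ2] = [331744, 366618]
r4 m[J→φ1] = [7, 6]
r4 m[J→φ7] = [24831, 32877]
r4 m[L→φ0] = [7, 28]
r4 m[L→φ8] = [2592, 28980]
r4 m[L→φ9] = [18144, 16560]
r4 m[A→φ2] = [12, 8]
r4 m[A→φ5] = [14344, 12584]
r4 m[A→φ6] = [10758, 6292]
r4 m[G→φ3] = [6, 7]
r4 m[G→φ4] = [100, 325]
r4 m[D→φ1] = [47, 68]
r4 m[D→φ3] = [21177, 22284]
r5 m[φ0→S] = [224, 294]
r5 m[φ0→L] = [1461544, 2310796]
r5 m[φ1→S] = [10009, 8443]
r5 m[φ1→J] = [34093528, 44727088]
r5 m[φ1→D] = [4213048, 4544176]
r5 m[φ2→S] = [80, 132]
r5 m[φ2→A] = [3963050, 3422062]
r5 m[φ3→G] = [86922, 284157]
r5 m[φ3→D] = [47, 68]
r5 m[φ4→G] = [6, 7]
r5 m[φ5→A] = [3, 2]
r5 m[φ6→A] = [4, 4]
r5 m[φ7→J] = [7, 6]
r5 m[φ8→L] = [7, 4]
r5 m[φ9→L] = [1, 7]
r5 m[S→φ0] = [118480, 164604]
r5 m[S→φ1] = [17920, 38808]
r5 m[S→φ2] = [331744, 366618]
r5 m[J→φ1] = [7, 6]
r5 m[J→φ7] = [24831, 32877]
r5 m[L→φ0] = [7, 28]
r5 m[L→φ8] = [2592, 28980]
r5 m[L→φ9] = [18144, 16560]
r5 m[A→φ2] = [12, 8]
r5 m[A→φ5] = [14344, 12584]
r5 m[A→φ6] = [10758, 6292]
r5 m[G→φ3] = [6, 7]
r5 m[G→φ4] = [100, 325]
r5 m[D→φ1] = [47, 68]
r5 m[D→φ3] = [21177, 22284]
r6 m[φ0→S] = [224, 294]
r6 m[φ0→L] = [1461544, 2310796]
r6 m[φ1→S] = [10009, 8443]
r6 m[φ1→J] = [34093528, 44727088]
r6 m[φ1→D] = [4213048, 4544176]
r6 m[φ2→S] = [80, 132]
r6 m[φ2→A] = [3963050, 3422062]
r6 m[φ3→G] = [86922, 284157]
r6 m[φ3→D] = [47, 68]
r6 m[φ4→G] = [6, 7]
r6 m[φ5→A] = [3, 2]
r6 m[φ6→A] = [4, 4]
r6 m[φ7→J] = [7, 6]
r6 m[φ8→L] = [7, 4]
r6 m[φ9→L] = [1, 7]
r6 m[S→φ0] = [800720, 1114476]
r6 m[S→φ1] = [17920, 38808]
r6 m[S→φ2] = [2242016, 2482242]
r6 m[J→φ1] = [7, 6]
r6 m[J→φ7] = [34093528, 44727088]
r6 m[L→φ0] = [7, 28]
r6 m[L→φ8] = [1461544, 16175572]
r6 m[L→φ9] = [10230808, 9243184]
r6 m[A→φ2] = [12, 8]
r6 m[A→φ5] = [15852200, 13688248]
r6 m[A→φ6] = [11889150, 6844124]
r6 m[G→φ3] = [6, 7]
r6 m[G→φ4] = [86922, 284157]
r6 m[D→φ1] = [47, 68]
r6 m[D→φ3] = [4213048, 4544176]
r7 m[φ0→S] = [224, 294]
r7 m[φ0→L] = [9889736, 15635324]
r7 m[φ1→S] = [10009, 8443]
r7 m[φ1→J] = [34093528, 44727088]
r7 m[φ1→D] = [4213048, 4544176]
r7 m[φ2→S] = [80, 132]
r7 m[φ2→A] = [26824210, 23140838]
r7 m[φ3→G] = [17514448, 57418648]
r7 m[φ3→D] = [47, 68]
r7 m[φ4→G] = [6, 7]
r7 m[φ5→A] = [3, 2]
r7 m[φ6→A] = [4, 4]
r7 m[φ7→J] = [7, 6]
r7 m[φ8→L] = [7, 4]
r7 m[φ9→L] = [1, 7]
r7 m[S→φ0] = [800720, 1114476]
r7 m[S→φ1] = [17920, 38808]
r7 m[S→φ2] = [2242016, 2482242]
r7 m[J→φ1] = [7, 6]
r7 m[J→φ7] = [34093528, 44727088]
r7 m[L→φ0] = [7, 28]
r7 m[L→φ8] = [1461544, 16175572]
r7 m[L→φ9] = [10230808, 9243184]
r7 m[A→φ2] = [12, 8]
r7 m[A→φ5] = [15852200, 13688248]
r7 m[A→φ6] = [11889150, 6844124]
r7 m[G→φ3] = [6, 7]
r7 m[G→φ4] = [86922, 284157]
r7 m[D→φ1] = [47, 68]
r7 m[D→φ3] = [4213048, 4544176]
r8 m[φ0→S] = [224, 294]
r8 m[φ0→L] = [9889736, 15635324]
r8 m[φ1→S] = [10009, 8443]
r8 m[φ1→J] = [34093528, 44727088]
r8 m[φ1→D] = [4213048, 4544176]
r8 m[φ2→S] = [80, 132]
r8 m[φ2→A] = [26824210, 23140838]
r8 m[φ3→G] = [17514448, 57418648]
r8 m[φ3→D] = [47, 68]
r8 m[φ4→G] = [6, 7]
r8 m[φ5→A] = [3, 2]
r8 m[φ6→A] = [4, 4]
r8 m[φ7→J] = [7, 6]
r8 m[φ8→L] = [7, 4]
r8 m[φ9→L] = [1, 7]
r8 m[S→φ0] = [800720, 1114476]
r8 m[S→φ1] = [17920, 38808]
r8 m[S→φ2] = [2242016, 2482242]
r8 m[J→φ1] = [7, 6]
r8 m[J→φ7] = [34093528, 44727088]
r8 m[L→φ0] = [7, 28]
r8 m[L→φ8] = [9889736, 109447268]
r8 m[L→φ9] = [69228152, 62541296]
r8 m[A→φ2] = [12, 8]
r8 m[A→φ5] = [107296840, 92563352]
r8 m[A→φ6] = [80472630, 46281676]
r8 m[G→φ3] = [6, 7]
r8 m[G→φ4] = [17514448, 57418648]
r8 m[D→φ1] = [47, 68]
r8 m[D→φ3] = [4213048, 4544176]
r9 m[φ0→S] = [224, 294]
r9 m[φ0→L] = [9889736, 15635324]
r9 m[φ1→S] = [10009, 8443]
r9 m[φ1→J] = [34093528, 44727088]
r9 m[φ1→D] = [4213048, 4544176]
r9 m[φ2→S] = [80, 132]
r9 m[φ2→A] = [26824210, 23140838]
r9 m[φ3→G] = [17514448, 57418648]
r9 m[φ3→D] = [47, 68]
r9 m[φ4→G] = [6, 7]
r9 m[φ5→A] = [3, 2]
r9 m[φ6→A] = [4, 4]
r9 m[φ7→J] = [7, 6]
r9 m[φ8→L] = [7, 4]
r9 m[φ9→L] = [1, 7]
r9 m[S→φ0] = [800720, 1114476]
r9 m[S→φ1] = [17920, 38808]
r9 m[S→φ2] = [2242016, 2482242]
r9 m[J→φ1] = [7, 6]
r9 m[J→φ7] = [34093528, 44727088]
r9 m[L→φ0] = [7, 28]
r9 m[L→φ8] = [9889736, 109447268]
r9 m[L→φ9] = [69228152, 62541296]
r9 m[A→φ2] = [12, 8]
r9 m[A→φ5] = [107296840, 92563352]
r9 m[A→φ6] = [80472630, 46281676]
r9 m[G→φ3] = [6, 7]
r9 m[G→φ4] = [17514448, 57418648]
r9 m[D→φ1] = [47, 68]
r9 m[D→φ3] = [4213048, 4544176]
fixed point reached at round 9
b[D] = ⊗ incoming = [198013256, 309003968]

b[D] = [198013256, 309003968]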